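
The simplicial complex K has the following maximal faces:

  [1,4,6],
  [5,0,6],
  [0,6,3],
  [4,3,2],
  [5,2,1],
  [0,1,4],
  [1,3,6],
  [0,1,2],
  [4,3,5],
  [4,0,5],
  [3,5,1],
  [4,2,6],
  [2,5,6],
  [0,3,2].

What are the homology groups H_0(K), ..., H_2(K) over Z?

H_0 ≅ Z,  H_1 ≅ Z^2,  H_2 ≅ Z.

Order the vertices as 0 < 1 < 2 < 3 < 4 < 5 < 6. Listing each simplex with vertices in this order, K has dimension 2 with simplices:

  0-simplices (7): [0], [1], [2], [3], [4], [5], [6]
  1-simplices (21): [0,1], [0,2], [0,3], [0,4], [0,5], [0,6], [1,2], [1,3], [1,4], [1,5], [1,6], [2,3], [2,4], [2,5], [2,6], [3,4], [3,5], [3,6], [4,5], [4,6], [5,6]
  2-simplices (14): [0,1,2], [0,1,4], [0,2,3], [0,3,6], [0,4,5], [0,5,6], [1,2,5], [1,3,5], [1,3,6], [1,4,6], [2,3,4], [2,4,6], [2,5,6], [3,4,5]

Hence C_0 ≅ Z^7, C_1 ≅ Z^21, C_2 ≅ Z^14.

The boundary map ∂_1: C_1 → C_0 sends each edge [p,q] (with p < q) to q − p.
This gives a 7×21 integer matrix of rank 6; reducing to Smith normal form yields diagonal entries (1,1,1,1,1,1).

The boundary map ∂_2: C_2 → C_1 maps a triangle to the signed sum of its edges. For instance
  ∂[3,4,5] = [4,5] − [3,5] + [3,4],
  ∂[0,4,5] = [4,5] − [0,5] + [0,4].
As a 21×14 matrix over Z this has rank 13, with invariant factors (1,1,1,1,1,1,1,1,1,1,1,1,1).

Reading off H_k = ker ∂_k / im ∂_{k+1}:

  H_0: rank C_0 − rank ∂_1 = 7 − 6 = 1, and the invariant factors of ∂_1 are all 1, so H_0 ≅ Z.
  H_1: rank ker ∂_1 − rank ∂_2 = (21 − 6) − 13 = 2, and the invariant factors of ∂_2 are all 1, so H_1 ≅ Z^2.
  H_2: rank ker ∂_2 − rank ∂_3 = (14 − 13) − 0 = 1, and there is no ∂_3, so H_2 ≅ Z.

As a check, the Euler characteristic is 7 − 21 + 14 = 0, which agrees with 1 − 2 + 1 = 0.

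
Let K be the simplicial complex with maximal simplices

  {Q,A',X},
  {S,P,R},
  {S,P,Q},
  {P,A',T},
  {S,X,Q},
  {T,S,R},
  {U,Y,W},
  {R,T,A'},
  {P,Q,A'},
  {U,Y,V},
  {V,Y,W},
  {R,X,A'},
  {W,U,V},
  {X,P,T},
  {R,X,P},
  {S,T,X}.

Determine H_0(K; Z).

Order the vertices as P < Q < R < S < T < U < V < W < X < Y < A'. Listing each simplex with vertices in this order, K has dimension 2 with simplices:

  0-simplices (11): [P], [Q], [R], [S], [T], [U], [V], [W], [X], [Y], [A']
  1-simplices (24): (24 of them)
  2-simplices (16): [P,Q,S], [P,Q,A'], [P,R,S], [P,R,X], [P,T,X], [P,T,A'], [Q,S,X], [Q,X,A'], [R,S,T], [R,T,A'], [R,X,A'], [S,T,X], [U,V,W], [U,V,Y], [U,W,Y], [V,W,Y]

giving chain groups C_0 ≅ Z^11, C_1 ≅ Z^24, C_2 ≅ Z^16.

Boundary ∂_1: C_1 → C_0 is given by ∂[p,q] = [q] − [p]. For instance
  ∂[R,S] = [S] − [R].
As a 11×24 matrix over Z this has rank 9, with invariant factors (1,1,1,1,1,1,1,1,1).

Boundary ∂_2: C_2 → C_1 sends each 2-simplex [p,q,r] to [q,r] − [p,r] + [p,q]. For instance
  ∂[P,Q,A'] = [Q,A'] − [P,A'] + [P,Q],
  ∂[U,V,W] = [V,W] − [U,W] + [U,V].
The resulting 24×16 matrix has rank 15, and its Smith normal form has invariant factors (1,1,1,1,1,1,1,1,1,1,1,1,1,1,2).

From H_k ≅ ker(∂_k) / im(∂_{k+1}) we obtain:

  H_0: rank C_0 − rank ∂_1 = 11 − 9 = 2, and the invariant factors of ∂_1 are all 1, so H_0 ≅ Z^2.

(K is a triangulation of the disjoint union of the 2-sphere S^2 and the real projective plane RP^2.)

H_0 ≅ Z^2.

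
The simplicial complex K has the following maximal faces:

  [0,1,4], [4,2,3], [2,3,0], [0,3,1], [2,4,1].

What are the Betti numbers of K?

b_0 = 1, b_1 = 1, b_2 = 0.

K has 5 vertices, 10 edges, 5 triangles.
rank ∂_0 = 0, rank ∂_1 = 4 ⇒ b_0 = 5 − 0 − 4 = 1; all invariant factors of ∂_1 are 1 so no torsion. So H_0 ≅ Z.
rank ∂_1 = 4, rank ∂_2 = 5 ⇒ b_1 = 10 − 4 − 5 = 1; all invariant factors of ∂_2 are 1 so no torsion. So H_1 ≅ Z.
rank ∂_2 = 5, rank ∂_3 = 0 ⇒ b_2 = 5 − 5 − 0 = 0. So H_2 ≅ 0.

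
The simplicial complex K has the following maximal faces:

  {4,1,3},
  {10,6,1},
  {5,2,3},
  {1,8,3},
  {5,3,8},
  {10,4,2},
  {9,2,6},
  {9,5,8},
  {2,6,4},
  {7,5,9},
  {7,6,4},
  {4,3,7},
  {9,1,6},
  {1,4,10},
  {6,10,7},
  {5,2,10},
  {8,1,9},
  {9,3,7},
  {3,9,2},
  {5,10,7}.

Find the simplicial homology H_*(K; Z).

We work with the vertex ordering 1 < 2 < 3 < 4 < 5 < 6 < 7 < 8 < 9 < 10. The simplices of K, each written with vertices in increasing order, are:

  0-simplices (10): [1], [2], [3], [4], [5], [6], [7], [8], [9], [10]
  1-simplices (30): (30 of them)
  2-simplices (20): (20 of them)

giving chain groups C_0 ≅ Z^10, C_1 ≅ Z^30, C_2 ≅ Z^20.

∂_1: C_1 → C_0 sends each edge [p,q] (with p < q) to q − p.
The resulting 10×30 matrix has rank 9, and its Smith normal form has invariant factors (1,1,1,1,1,1,1,1,1).

∂_2: C_2 → C_1 maps a triangle to the signed sum of its edges. For instance
  ∂[2,4,10] = [4,10] − [2,10] + [2,4],
  ∂[2,4,6] = [4,6] − [2,6] + [2,4].
The 30×20 boundary matrix has rank 20 and Smith normal form diag(1,1,1,1,1,1,1,1,1,1,1,1,1,1,1,1,1,1,1,2).

Now H_k = ker ∂_k / im ∂_{k+1}, so:

  H_0: rank C_0 − rank ∂_1 = 10 − 9 = 1, and the invariant factors of ∂_1 are all 1, so H_0 = Z.
  H_1: rank ker ∂_1 − rank ∂_2 = (30 − 9) − 20 = 1, and ∂_2 has invariant factor 2 > 1, so H_1 = Z ⊕ Z/2Z.
  H_2: rank ker ∂_2 − rank ∂_3 = (20 − 20) − 0 = 0, and there is no ∂_3, so H_2 = 0.

H_0 = Z,  H_1 = Z ⊕ Z/2Z,  H_2 = 0.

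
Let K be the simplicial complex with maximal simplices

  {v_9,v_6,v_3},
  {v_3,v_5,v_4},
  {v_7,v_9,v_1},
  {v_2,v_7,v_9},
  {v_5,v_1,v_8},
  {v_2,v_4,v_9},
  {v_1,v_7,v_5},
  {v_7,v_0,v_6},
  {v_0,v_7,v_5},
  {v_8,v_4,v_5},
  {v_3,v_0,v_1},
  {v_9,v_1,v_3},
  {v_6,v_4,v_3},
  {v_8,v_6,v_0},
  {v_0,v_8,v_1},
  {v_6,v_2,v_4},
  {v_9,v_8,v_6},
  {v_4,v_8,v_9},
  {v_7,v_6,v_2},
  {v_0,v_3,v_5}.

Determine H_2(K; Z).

H_2 ≅ 0.

Take the total order v_0 < v_1 < v_2 < v_3 < v_4 < v_5 < v_6 < v_7 < v_8 < v_9 on the vertex set. Then K (dimension 2) consists of the simplices:

  0-simplices (10): [v_0], [v_1], [v_2], [v_3], [v_4], [v_5], [v_6], [v_7], [v_8], [v_9]
  1-simplices (30): (30 of them)
  2-simplices (20): (20 of them)

giving chain groups C_0 ≅ Z^10, C_1 ≅ Z^30, C_2 ≅ Z^20.

∂_1: C_1 → C_0 sends each edge [p,q] (with p < q) to q − p. For instance
  ∂[v_8,v_9] = [v_9] − [v_8].
The 10×30 boundary matrix has rank 9 and Smith normal form diag(1,1,1,1,1,1,1,1,1).

Boundary ∂_2: C_2 → C_1 acts by ∂[p,q,r] = [q,r] − [p,r] + [p,q]. For instance
  ∂[v_0,v_5,v_7] = [v_5,v_7] − [v_0,v_7] + [v_0,v_5],
  ∂[v_3,v_4,v_5] = [v_4,v_5] − [v_3,v_5] + [v_3,v_4].
The 30×20 boundary matrix has rank 20 and Smith normal form diag(1,1,1,1,1,1,1,1,1,1,1,1,1,1,1,1,1,1,1,2).

Reading off H_k = ker ∂_k / im ∂_{k+1}:

  H_2: rank ker ∂_2 − rank ∂_3 = (20 − 20) − 0 = 0, and there is no ∂_3, so H_2 ≅ 0.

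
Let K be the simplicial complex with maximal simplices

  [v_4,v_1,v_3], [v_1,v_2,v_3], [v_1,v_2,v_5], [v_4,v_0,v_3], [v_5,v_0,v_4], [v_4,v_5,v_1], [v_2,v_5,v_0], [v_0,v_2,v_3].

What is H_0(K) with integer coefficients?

We work with the vertex ordering v_0 < v_1 < v_2 < v_3 < v_4 < v_5. The simplices of K, each written with vertices in increasing order, are:

  0-simplices (6): [v_0], [v_1], [v_2], [v_3], [v_4], [v_5]
  1-simplices (12): [v_0,v_2], [v_0,v_3], [v_0,v_4], [v_0,v_5], [v_1,v_2], [v_1,v_3], [v_1,v_4], [v_1,v_5], [v_2,v_3], [v_2,v_5], [v_3,v_4], [v_4,v_5]
  2-simplices (8): [v_0,v_2,v_3], [v_0,v_2,v_5], [v_0,v_3,v_4], [v_0,v_4,v_5], [v_1,v_2,v_3], [v_1,v_2,v_5], [v_1,v_3,v_4], [v_1,v_4,v_5]

Hence C_0 ≅ Z^6, C_1 ≅ Z^12, C_2 ≅ Z^8.

The boundary map ∂_1: C_1 → C_0 sends each edge [p,q] (with p < q) to q − p.
The resulting 6×12 matrix has rank 5, and its Smith normal form has invariant factors (1,1,1,1,1).

Boundary ∂_2: C_2 → C_1 maps a triangle to the signed sum of its edges. For instance
  ∂[v_0,v_2,v_5] = [v_2,v_5] − [v_0,v_5] + [v_0,v_2],
  ∂[v_0,v_4,v_5] = [v_4,v_5] − [v_0,v_5] + [v_0,v_4].
As a 12×8 matrix over Z this has rank 7, with invariant factors (1,1,1,1,1,1,1).

Computing H_k = (kernel of ∂_k) / (image of ∂_{k+1}):

  H_0: rank C_0 − rank ∂_1 = 6 − 5 = 1, and the invariant factors of ∂_1 are all 1, so H_0 = Z.

H_0 ≅ Z.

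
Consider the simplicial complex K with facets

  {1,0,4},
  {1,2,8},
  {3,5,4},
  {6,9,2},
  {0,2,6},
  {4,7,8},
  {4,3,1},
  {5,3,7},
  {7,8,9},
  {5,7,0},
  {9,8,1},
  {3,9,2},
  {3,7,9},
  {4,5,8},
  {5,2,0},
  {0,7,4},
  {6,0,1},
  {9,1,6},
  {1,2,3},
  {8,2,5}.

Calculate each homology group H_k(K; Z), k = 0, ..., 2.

H_0 ≅ Z,  H_1 ≅ Z ⊕ Z/2,  H_2 = 0.

Order the vertices as 0 < 1 < 2 < 3 < 4 < 5 < 6 < 7 < 8 < 9. Listing each simplex with vertices in this order, K has dimension 2 with simplices:

  0-simplices (10): [0], [1], [2], [3], [4], [5], [6], [7], [8], [9]
  1-simplices (30): (30 of them)
  2-simplices (20): (20 of them)

Hence C_0 ≅ Z^10, C_1 ≅ Z^30, C_2 ≅ Z^20.

∂_1: C_1 → C_0 maps an edge to its endpoints' difference, ∂[p,q] = q − p. For instance
  ∂[1,3] = [3] − [1].
The resulting 10×30 matrix has rank 9, and its Smith normal form has invariant factors (1,1,1,1,1,1,1,1,1).

∂_2: C_2 → C_1 acts by ∂[p,q,r] = [q,r] − [p,r] + [p,q]. For instance
  ∂[0,2,6] = [2,6] − [0,6] + [0,2],
  ∂[7,8,9] = [8,9] − [7,9] + [7,8].
As a 30×20 matrix over Z this has rank 20, with invariant factors (1,1,1,1,1,1,1,1,1,1,1,1,1,1,1,1,1,1,1,2).

From H_k ≅ ker(∂_k) / im(∂_{k+1}) we obtain:

  H_0: rank C_0 − rank ∂_1 = 10 − 9 = 1, and the invariant factors of ∂_1 are all 1, so H_0 = Z.
  H_1: rank ker ∂_1 − rank ∂_2 = (30 − 9) − 20 = 1, and ∂_2 has invariant factor 2 > 1, so H_1 = Z ⊕ Z/2.
  H_2: rank ker ∂_2 − rank ∂_3 = (20 − 20) − 0 = 0, and there is no ∂_3, so H_2 = 0.

(K is a triangulation of the Klein bottle.)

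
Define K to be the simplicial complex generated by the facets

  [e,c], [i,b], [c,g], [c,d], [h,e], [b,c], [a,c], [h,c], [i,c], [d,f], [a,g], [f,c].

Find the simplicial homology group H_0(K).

H_0 = Z.

Order the vertices as a < b < c < d < e < f < g < h < i. Listing each simplex with vertices in this order, K has dimension 1 with simplices:

  0-simplices (9): a, b, c, d, e, f, g, h, i
  1-simplices (12): ac, ag, bc, bi, cd, ce, cf, cg, ch, ci, df, eh

Hence C_0 ≅ Z^9, C_1 ≅ Z^12.

∂_1: C_1 → C_0 maps an edge to its endpoints' difference, ∂[p,q] = q − p. For instance
  ∂ch = h − c.
The 9×12 boundary matrix has rank 8 and Smith normal form diag(1,1,1,1,1,1,1,1).

Now H_k = ker ∂_k / im ∂_{k+1}, so:

  H_0: rank C_0 − rank ∂_1 = 9 − 8 = 1, and the invariant factors of ∂_1 are all 1, so H_0 = Z.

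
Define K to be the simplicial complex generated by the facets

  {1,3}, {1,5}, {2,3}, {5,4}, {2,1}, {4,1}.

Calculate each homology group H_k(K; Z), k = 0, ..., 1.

We work with the vertex ordering 1 < 2 < 3 < 4 < 5. The simplices of K, each written with vertices in increasing order, are:

  0-simplices (5): [1], [2], [3], [4], [5]
  1-simplices (6): [1,2], [1,3], [1,4], [1,5], [2,3], [4,5]

so the chain groups are C_0 ≅ Z^5, C_1 ≅ Z^6.

∂_1: C_1 → C_0 is given by ∂[p,q] = [q] − [p].
As a 5×6 matrix over Z this has rank 4, with invariant factors (1,1,1,1).

Computing H_k = (kernel of ∂_k) / (image of ∂_{k+1}):

  H_0: rank C_0 − rank ∂_1 = 5 − 4 = 1, and the invariant factors of ∂_1 are all 1, so H_0 = Z.
  H_1: rank ker ∂_1 − rank ∂_2 = (6 − 4) − 0 = 2, and there is no ∂_2, so H_1 = Z^2.

As a check, the Euler characteristic is 5 − 6 = -1, which agrees with 1 − 2 = -1.

H_0 ≅ Z,  H_1 ≅ Z^2.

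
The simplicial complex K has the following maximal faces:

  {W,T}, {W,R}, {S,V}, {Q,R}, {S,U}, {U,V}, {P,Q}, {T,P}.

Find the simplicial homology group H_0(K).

We work with the vertex ordering P < Q < R < S < T < U < V < W. The simplices of K, each written with vertices in increasing order, are:

  0-simplices (8): P, Q, R, S, T, U, V, W
  1-simplices (8): PQ, PT, QR, RW, SU, SV, TW, UV

so the chain groups are C_0 ≅ Z^8, C_1 ≅ Z^8.

∂_1: C_1 → C_0 sends each edge [p,q] (with p < q) to q − p.
The 8×8 boundary matrix has rank 6 and Smith normal form diag(1,1,1,1,1,1).

Computing H_k = (kernel of ∂_k) / (image of ∂_{k+1}):

  H_0: rank C_0 − rank ∂_1 = 8 − 6 = 2, and the invariant factors of ∂_1 are all 1, so H_0 ≅ Z^2.

H_0 = Z^2.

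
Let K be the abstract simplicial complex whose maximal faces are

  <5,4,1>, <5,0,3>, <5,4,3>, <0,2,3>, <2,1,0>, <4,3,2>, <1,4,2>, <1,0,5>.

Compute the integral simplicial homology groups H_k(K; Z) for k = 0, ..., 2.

Take the total order 0 < 1 < 2 < 3 < 4 < 5 on the vertex set. Then K (dimension 2) consists of the simplices:

  0-simplices (6): [0], [1], [2], [3], [4], [5]
  1-simplices (12): [0,1], [0,2], [0,3], [0,5], [1,2], [1,4], [1,5], [2,3], [2,4], [3,4], [3,5], [4,5]
  2-simplices (8): [0,1,2], [0,1,5], [0,2,3], [0,3,5], [1,2,4], [1,4,5], [2,3,4], [3,4,5]

Hence C_0 ≅ Z^6, C_1 ≅ Z^12, C_2 ≅ Z^8.

Boundary ∂_1: C_1 → C_0 sends each edge [p,q] (with p < q) to q − p. For instance
  ∂[0,5] = [5] − [0].
This gives a 6×12 integer matrix of rank 5; reducing to Smith normal form yields diagonal entries (1,1,1,1,1).

Boundary ∂_2: C_2 → C_1 acts by ∂[p,q,r] = [q,r] − [p,r] + [p,q]. For instance
  ∂[0,1,5] = [1,5] − [0,5] + [0,1],
  ∂[1,4,5] = [4,5] − [1,5] + [1,4].
The resulting 12×8 matrix has rank 7, and its Smith normal form has invariant factors (1,1,1,1,1,1,1).

Now H_k = ker ∂_k / im ∂_{k+1}, so:

  H_0: rank C_0 − rank ∂_1 = 6 − 5 = 1, and the invariant factors of ∂_1 are all 1, so H_0 ≅ Z.
  H_1: rank ker ∂_1 − rank ∂_2 = (12 − 5) − 7 = 0, and the invariant factors of ∂_2 are all 1, so H_1 ≅ 0.
  H_2: rank ker ∂_2 − rank ∂_3 = (8 − 7) − 0 = 1, and there is no ∂_3, so H_2 ≅ Z.

As a check, the Euler characteristic is 6 − 12 + 8 = 2, which agrees with 1 − 0 + 1 = 2.
(K is a triangulation of the 2-sphere S^2.)

H_0 = Z,  H_1 = 0,  H_2 = Z.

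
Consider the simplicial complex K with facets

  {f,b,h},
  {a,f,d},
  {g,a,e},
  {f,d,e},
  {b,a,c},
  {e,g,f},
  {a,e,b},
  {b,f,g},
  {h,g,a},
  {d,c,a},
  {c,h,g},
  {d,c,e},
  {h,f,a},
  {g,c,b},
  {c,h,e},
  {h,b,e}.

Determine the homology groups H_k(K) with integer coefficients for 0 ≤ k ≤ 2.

H_0 ≅ Z,  H_1 ≅ Z^2,  H_2 ≅ Z.

Fix the vertex order a < b < c < d < e < f < g < h and write every simplex with vertices in increasing order. Then dim K = 2 and the simplices of K are:

  0-simplices (8): a, b, c, d, e, f, g, h
  1-simplices (24): ab, ac, ad, ae, af, ag, ah, bc, be, bf, bg, bh, cd, ce, cg, ch, de, df, ef, eg, eh, fg, fh, gh
  2-simplices (16): abc, abe, acd, adf, aeg, afh, agh, bcg, beh, bfg, bfh, cde, ceh, cgh, def, efg

giving chain groups C_0 ≅ Z^8, C_1 ≅ Z^24, C_2 ≅ Z^16.

Boundary ∂_1: C_1 → C_0 maps an edge to its endpoints' difference, ∂[p,q] = q − p.
The 8×24 boundary matrix has rank 7 and Smith normal form diag(1,1,1,1,1,1,1).

The boundary map ∂_2: C_2 → C_1 acts by ∂[p,q,r] = [q,r] − [p,r] + [p,q]. For instance
  ∂abe = be − ae + ab,
  ∂adf = df − af + ad.
As a 24×16 matrix over Z this has rank 15, with invariant factors (1,1,1,1,1,1,1,1,1,1,1,1,1,1,1).

Computing H_k = (kernel of ∂_k) / (image of ∂_{k+1}):

  H_0: rank C_0 − rank ∂_1 = 8 − 7 = 1, and the invariant factors of ∂_1 are all 1, so H_0 = Z.
  H_1: rank ker ∂_1 − rank ∂_2 = (24 − 7) − 15 = 2, and the invariant factors of ∂_2 are all 1, so H_1 = Z^2.
  H_2: rank ker ∂_2 − rank ∂_3 = (16 − 15) − 0 = 1, and there is no ∂_3, so H_2 = Z.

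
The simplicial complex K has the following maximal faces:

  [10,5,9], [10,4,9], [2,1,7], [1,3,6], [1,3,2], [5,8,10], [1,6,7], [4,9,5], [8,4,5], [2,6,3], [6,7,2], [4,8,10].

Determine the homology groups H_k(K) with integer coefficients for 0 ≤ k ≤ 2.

Take the total order 1 < 2 < 3 < 4 < 5 < 6 < 7 < 8 < 9 < 10 on the vertex set. Then K (dimension 2) consists of the simplices:

  0-simplices (10): [1], [2], [3], [4], [5], [6], [7], [8], [9], [10]
  1-simplices (18): [1,2], [1,3], [1,6], [1,7], [2,3], [2,6], [2,7], [3,6], [4,5], [4,8], [4,9], [4,10], [5,8], [5,9], [5,10], [6,7], [8,10], [9,10]
  2-simplices (12): [1,2,3], [1,2,7], [1,3,6], [1,6,7], [2,3,6], [2,6,7], [4,5,8], [4,5,9], [4,8,10], [4,9,10], [5,8,10], [5,9,10]

giving chain groups C_0 ≅ Z^10, C_1 ≅ Z^18, C_2 ≅ Z^12.

Boundary ∂_1: C_1 → C_0 sends each edge [p,q] (with p < q) to q − p. For instance
  ∂[1,2] = [2] − [1].
As a 10×18 matrix over Z this has rank 8, with invariant factors (1,1,1,1,1,1,1,1).

∂_2: C_2 → C_1 maps a triangle to the signed sum of its edges. For instance
  ∂[2,6,7] = [6,7] − [2,7] + [2,6],
  ∂[5,9,10] = [9,10] − [5,10] + [5,9].
The 18×12 boundary matrix has rank 10 and Smith normal form diag(1,1,1,1,1,1,1,1,1,1).

Now H_k = ker ∂_k / im ∂_{k+1}, so:

  H_0: rank C_0 − rank ∂_1 = 10 − 8 = 2, and the invariant factors of ∂_1 are all 1, so H_0 ≅ Z^2.
  H_1: rank ker ∂_1 − rank ∂_2 = (18 − 8) − 10 = 0, and the invariant factors of ∂_2 are all 1, so H_1 ≅ 0.
  H_2: rank ker ∂_2 − rank ∂_3 = (12 − 10) − 0 = 2, and there is no ∂_3, so H_2 ≅ Z^2.

(K is a triangulation of the disjoint union of the 2-sphere S^2 and the 2-sphere S^2.)

H_0 ≅ Z^2,  H_1 = 0,  H_2 ≅ Z^2.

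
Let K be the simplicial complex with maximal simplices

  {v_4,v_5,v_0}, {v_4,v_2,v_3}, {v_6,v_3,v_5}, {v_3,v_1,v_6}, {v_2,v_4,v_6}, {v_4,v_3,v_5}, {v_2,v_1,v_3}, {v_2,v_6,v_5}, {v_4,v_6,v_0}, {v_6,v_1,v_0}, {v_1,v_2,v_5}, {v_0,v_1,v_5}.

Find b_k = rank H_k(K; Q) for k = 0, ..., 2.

b_0 = 1, b_1 = 0, b_2 = 0.

We work with the vertex ordering v_0 < v_1 < v_2 < v_3 < v_4 < v_5 < v_6. The simplices of K, each written with vertices in increasing order, are:

  0-simplices (7): [v_0], [v_1], [v_2], [v_3], [v_4], [v_5], [v_6]
  1-simplices (18): (18 of them)
  2-simplices (12): (12 of them)

so the chain groups are C_0 ≅ Z^7, C_1 ≅ Z^18, C_2 ≅ Z^12.

Boundary ∂_1: C_1 → C_0 maps an edge to its endpoints' difference, ∂[p,q] = q − p.
This gives a 7×18 integer matrix of rank 6; reducing to Smith normal form yields diagonal entries (1,1,1,1,1,1).

Boundary ∂_2: C_2 → C_1 acts by ∂[p,q,r] = [q,r] − [p,r] + [p,q]. For instance
  ∂[v_0,v_1,v_5] = [v_1,v_5] − [v_0,v_5] + [v_0,v_1],
  ∂[v_0,v_1,v_6] = [v_1,v_6] − [v_0,v_6] + [v_0,v_1].
As a 18×12 matrix over Z this has rank 12, with invariant factors (1,1,1,1,1,1,1,1,1,1,1,2).

Now H_k = ker ∂_k / im ∂_{k+1}, so:

  H_0: rank C_0 − rank ∂_1 = 7 − 6 = 1, and the invariant factors of ∂_1 are all 1, so H_0 = Z.
  H_1: rank ker ∂_1 − rank ∂_2 = (18 − 6) − 12 = 0, and ∂_2 has invariant factor 2 > 1, so H_1 = Z_2.
  H_2: rank ker ∂_2 − rank ∂_3 = (12 − 12) − 0 = 0, and there is no ∂_3, so H_2 = 0.

(K is a triangulation of the real projective plane RP^2.)

Hence the Betti numbers are b_0 = 1, b_1 = 0, b_2 = 0.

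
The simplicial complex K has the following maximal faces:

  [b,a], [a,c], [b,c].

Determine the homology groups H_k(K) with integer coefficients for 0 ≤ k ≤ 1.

Take the total order a < b < c on the vertex set. Then K (dimension 1) consists of the simplices:

  0-simplices (3): a, b, c
  1-simplices (3): ab, ac, bc

giving chain groups C_0 ≅ Z^3, C_1 ≅ Z^3.

The boundary map ∂_1: C_1 → C_0 sends each edge [p,q] (with p < q) to q − p. For instance
  ∂ac = c − a.
The resulting 3×3 matrix has rank 2, and its Smith normal form has invariant factors (1,1).

Now H_k = ker ∂_k / im ∂_{k+1}, so:

  H_0: rank C_0 − rank ∂_1 = 3 − 2 = 1, and the invariant factors of ∂_1 are all 1, so H_0 = Z.
  H_1: rank ker ∂_1 − rank ∂_2 = (3 − 2) − 0 = 1, and there is no ∂_2, so H_1 = Z.

As a check, the Euler characteristic is 3 − 3 = 0, which agrees with 1 − 1 = 0.

H_0 ≅ Z,  H_1 ≅ Z.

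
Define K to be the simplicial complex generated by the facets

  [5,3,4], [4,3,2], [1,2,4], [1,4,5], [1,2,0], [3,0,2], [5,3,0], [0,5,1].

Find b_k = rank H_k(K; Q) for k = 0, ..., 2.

Order the vertices as 0 < 1 < 2 < 3 < 4 < 5. Listing each simplex with vertices in this order, K has dimension 2 with simplices:

  0-simplices (6): [0], [1], [2], [3], [4], [5]
  1-simplices (12): [0,1], [0,2], [0,3], [0,5], [1,2], [1,4], [1,5], [2,3], [2,4], [3,4], [3,5], [4,5]
  2-simplices (8): [0,1,2], [0,1,5], [0,2,3], [0,3,5], [1,2,4], [1,4,5], [2,3,4], [3,4,5]

giving chain groups C_0 ≅ Z^6, C_1 ≅ Z^12, C_2 ≅ Z^8.

Boundary ∂_1: C_1 → C_0 is given by ∂[p,q] = [q] − [p]. For instance
  ∂[3,5] = [5] − [3].
The resulting 6×12 matrix has rank 5, and its Smith normal form has invariant factors (1,1,1,1,1).

Boundary ∂_2: C_2 → C_1 sends each 2-simplex [p,q,r] to [q,r] − [p,r] + [p,q]. For instance
  ∂[0,2,3] = [2,3] − [0,3] + [0,2],
  ∂[2,3,4] = [3,4] − [2,4] + [2,3].
The resulting 12×8 matrix has rank 7, and its Smith normal form has invariant factors (1,1,1,1,1,1,1).

Computing H_k = (kernel of ∂_k) / (image of ∂_{k+1}):

  H_0: rank C_0 − rank ∂_1 = 6 − 5 = 1, and the invariant factors of ∂_1 are all 1, so H_0 ≅ Z.
  H_1: rank ker ∂_1 − rank ∂_2 = (12 − 5) − 7 = 0, and the invariant factors of ∂_2 are all 1, so H_1 ≅ 0.
  H_2: rank ker ∂_2 − rank ∂_3 = (8 − 7) − 0 = 1, and there is no ∂_3, so H_2 ≅ Z.

Hence the Betti numbers are b_0 = 1, b_1 = 0, b_2 = 1.

b_0 = 1, b_1 = 0, b_2 = 1.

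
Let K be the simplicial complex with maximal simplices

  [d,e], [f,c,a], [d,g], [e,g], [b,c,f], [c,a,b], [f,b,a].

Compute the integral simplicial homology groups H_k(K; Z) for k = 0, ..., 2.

H_0 = Z^2,  H_1 = Z,  H_2 = Z.

Take the total order a < b < c < d < e < f < g on the vertex set. Then K (dimension 2) consists of the simplices:

  0-simplices (7): a, b, c, d, e, f, g
  1-simplices (9): ab, ac, af, bc, bf, cf, de, dg, eg
  2-simplices (4): abc, abf, acf, bcf

so the chain groups are C_0 ≅ Z^7, C_1 ≅ Z^9, C_2 ≅ Z^4.

∂_1: C_1 → C_0 is given by ∂[p,q] = [q] − [p]. For instance
  ∂ac = c − a.
The 7×9 boundary matrix has rank 5 and Smith normal form diag(1,1,1,1,1).

∂_2: C_2 → C_1 sends each 2-simplex [p,q,r] to [q,r] − [p,r] + [p,q]. For instance
  ∂abf = bf − af + ab,
  ∂acf = cf − af + ac.
As a 9×4 matrix over Z this has rank 3, with invariant factors (1,1,1).

Computing H_k = (kernel of ∂_k) / (image of ∂_{k+1}):

  H_0: rank C_0 − rank ∂_1 = 7 − 5 = 2, and the invariant factors of ∂_1 are all 1, so H_0 = Z^2.
  H_1: rank ker ∂_1 − rank ∂_2 = (9 − 5) − 3 = 1, and the invariant factors of ∂_2 are all 1, so H_1 = Z.
  H_2: rank ker ∂_2 − rank ∂_3 = (4 − 3) − 0 = 1, and there is no ∂_3, so H_2 = Z.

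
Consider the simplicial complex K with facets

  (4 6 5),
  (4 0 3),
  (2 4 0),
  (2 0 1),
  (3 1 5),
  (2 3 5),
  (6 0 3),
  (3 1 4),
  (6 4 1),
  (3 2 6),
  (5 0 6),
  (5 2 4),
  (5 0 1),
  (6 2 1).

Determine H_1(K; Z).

H_1 = Z^2.

Order the vertices as 0 < 1 < 2 < 3 < 4 < 5 < 6. Listing each simplex with vertices in this order, K has dimension 2 with simplices:

  0-simplices (7): [0], [1], [2], [3], [4], [5], [6]
  1-simplices (21): [0,1], [0,2], [0,3], [0,4], [0,5], [0,6], [1,2], [1,3], [1,4], [1,5], [1,6], [2,3], [2,4], [2,5], [2,6], [3,4], [3,5], [3,6], [4,5], [4,6], [5,6]
  2-simplices (14): [0,1,2], [0,1,5], [0,2,4], [0,3,4], [0,3,6], [0,5,6], [1,2,6], [1,3,4], [1,3,5], [1,4,6], [2,3,5], [2,3,6], [2,4,5], [4,5,6]

giving chain groups C_0 ≅ Z^7, C_1 ≅ Z^21, C_2 ≅ Z^14.

Boundary ∂_1: C_1 → C_0 maps an edge to its endpoints' difference, ∂[p,q] = q − p.
The resulting 7×21 matrix has rank 6, and its Smith normal form has invariant factors (1,1,1,1,1,1).

Boundary ∂_2: C_2 → C_1 sends each 2-simplex [p,q,r] to [q,r] − [p,r] + [p,q]. For instance
  ∂[0,1,5] = [1,5] − [0,5] + [0,1],
  ∂[0,3,6] = [3,6] − [0,6] + [0,3].
The 21×14 boundary matrix has rank 13 and Smith normal form diag(1,1,1,1,1,1,1,1,1,1,1,1,1).

From H_k ≅ ker(∂_k) / im(∂_{k+1}) we obtain:

  H_1: rank ker ∂_1 − rank ∂_2 = (21 − 6) − 13 = 2, and the invariant factors of ∂_2 are all 1, so H_1 ≅ Z^2.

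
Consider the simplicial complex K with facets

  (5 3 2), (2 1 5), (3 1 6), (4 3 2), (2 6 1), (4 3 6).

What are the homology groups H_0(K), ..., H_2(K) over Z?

Fix the vertex order 1 < 2 < 3 < 4 < 5 < 6 and write every simplex with vertices in increasing order. Then dim K = 2 and the simplices of K are:

  0-simplices (6): [1], [2], [3], [4], [5], [6]
  1-simplices (12): [1,2], [1,3], [1,5], [1,6], [2,3], [2,4], [2,5], [2,6], [3,4], [3,5], [3,6], [4,6]
  2-simplices (6): [1,2,5], [1,2,6], [1,3,6], [2,3,4], [2,3,5], [3,4,6]

so the chain groups are C_0 ≅ Z^6, C_1 ≅ Z^12, C_2 ≅ Z^6.

The boundary map ∂_1: C_1 → C_0 sends each edge [p,q] (with p < q) to q − p.
The 6×12 boundary matrix has rank 5 and Smith normal form diag(1,1,1,1,1).

The boundary map ∂_2: C_2 → C_1 acts by ∂[p,q,r] = [q,r] − [p,r] + [p,q]. For instance
  ∂[1,3,6] = [3,6] − [1,6] + [1,3],
  ∂[2,3,4] = [3,4] − [2,4] + [2,3].
The resulting 12×6 matrix has rank 6, and its Smith normal form has invariant factors (1,1,1,1,1,1).

Computing H_k = (kernel of ∂_k) / (image of ∂_{k+1}):

  H_0: rank C_0 − rank ∂_1 = 6 − 5 = 1, and the invariant factors of ∂_1 are all 1, so H_0 ≅ Z.
  H_1: rank ker ∂_1 − rank ∂_2 = (12 − 5) − 6 = 1, and the invariant factors of ∂_2 are all 1, so H_1 ≅ Z.
  H_2: rank ker ∂_2 − rank ∂_3 = (6 − 6) − 0 = 0, and there is no ∂_3, so H_2 ≅ 0.

(K is a triangulation of the cylinder S^1 x I.)

H_0 ≅ Z,  H_1 ≅ Z,  H_2 = 0.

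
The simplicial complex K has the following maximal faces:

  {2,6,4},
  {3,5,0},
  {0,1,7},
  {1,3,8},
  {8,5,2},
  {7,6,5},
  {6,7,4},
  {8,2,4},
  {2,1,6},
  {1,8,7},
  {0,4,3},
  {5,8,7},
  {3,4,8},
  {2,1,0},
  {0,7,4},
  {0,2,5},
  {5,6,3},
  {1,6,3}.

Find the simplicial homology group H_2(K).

We work with the vertex ordering 0 < 1 < 2 < 3 < 4 < 5 < 6 < 7 < 8. The simplices of K, each written with vertices in increasing order, are:

  0-simplices (9): [0], [1], [2], [3], [4], [5], [6], [7], [8]
  1-simplices (27): (27 of them)
  2-simplices (18): [0,1,2], [0,1,7], [0,2,5], [0,3,4], [0,3,5], [0,4,7], [1,2,6], [1,3,6], [1,3,8], [1,7,8], [2,4,6], [2,4,8], [2,5,8], [3,4,8], [3,5,6], [4,6,7], [5,6,7], [5,7,8]

giving chain groups C_0 ≅ Z^9, C_1 ≅ Z^27, C_2 ≅ Z^18.

∂_1: C_1 → C_0 maps an edge to its endpoints' difference, ∂[p,q] = q − p.
This gives a 9×27 integer matrix of rank 8; reducing to Smith normal form yields diagonal entries (1,1,1,1,1,1,1,1).

∂_2: C_2 → C_1 maps a triangle to the signed sum of its edges. For instance
  ∂[3,5,6] = [5,6] − [3,6] + [3,5],
  ∂[4,6,7] = [6,7] − [4,7] + [4,6].
The 27×18 boundary matrix has rank 17 and Smith normal form diag(1,1,1,1,1,1,1,1,1,1,1,1,1,1,1,1,1).

Reading off H_k = ker ∂_k / im ∂_{k+1}:

  H_2: rank ker ∂_2 − rank ∂_3 = (18 − 17) − 0 = 1, and there is no ∂_3, so H_2 = Z.

H_2 ≅ Z.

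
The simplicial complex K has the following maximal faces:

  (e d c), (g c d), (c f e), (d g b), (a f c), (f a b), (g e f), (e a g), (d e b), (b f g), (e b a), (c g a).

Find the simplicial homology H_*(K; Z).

H_0 ≅ Z,  H_1 ≅ Z/2,  H_2 = 0.

We work with the vertex ordering a < b < c < d < e < f < g. The simplices of K, each written with vertices in increasing order, are:

  0-simplices (7): a, b, c, d, e, f, g
  1-simplices (18): ab, ac, ae, af, ag, bd, be, bf, bg, cd, ce, cf, cg, de, dg, ef, eg, fg
  2-simplices (12): abe, abf, acf, acg, aeg, bde, bdg, bfg, cde, cdg, cef, efg

so the chain groups are C_0 ≅ Z^7, C_1 ≅ Z^18, C_2 ≅ Z^12.

∂_1: C_1 → C_0 is given by ∂[p,q] = [q] − [p].
This gives a 7×18 integer matrix of rank 6; reducing to Smith normal form yields diagonal entries (1,1,1,1,1,1).

Boundary ∂_2: C_2 → C_1 acts by ∂[p,q,r] = [q,r] − [p,r] + [p,q]. For instance
  ∂bde = de − be + bd,
  ∂bdg = dg − bg + bd.
The resulting 18×12 matrix has rank 12, and its Smith normal form has invariant factors (1,1,1,1,1,1,1,1,1,1,1,2).

From H_k ≅ ker(∂_k) / im(∂_{k+1}) we obtain:

  H_0: rank C_0 − rank ∂_1 = 7 − 6 = 1, and the invariant factors of ∂_1 are all 1, so H_0 = Z.
  H_1: rank ker ∂_1 − rank ∂_2 = (18 − 6) − 12 = 0, and ∂_2 has invariant factor 2 > 1, so H_1 = Z/2.
  H_2: rank ker ∂_2 − rank ∂_3 = (12 − 12) − 0 = 0, and there is no ∂_3, so H_2 = 0.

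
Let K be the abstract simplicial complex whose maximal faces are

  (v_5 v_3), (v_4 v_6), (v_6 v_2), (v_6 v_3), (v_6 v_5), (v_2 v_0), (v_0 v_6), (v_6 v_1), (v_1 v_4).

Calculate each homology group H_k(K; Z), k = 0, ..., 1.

H_0 ≅ Z,  H_1 ≅ Z^3.

K has 7 vertices, 9 edges.
rank ∂_0 = 0, rank ∂_1 = 6 ⇒ b_0 = 7 − 0 − 6 = 1; all invariant factors of ∂_1 are 1 so no torsion. So H_0 ≅ Z.
rank ∂_1 = 6, rank ∂_2 = 0 ⇒ b_1 = 9 − 6 − 0 = 3. So H_1 ≅ Z^3.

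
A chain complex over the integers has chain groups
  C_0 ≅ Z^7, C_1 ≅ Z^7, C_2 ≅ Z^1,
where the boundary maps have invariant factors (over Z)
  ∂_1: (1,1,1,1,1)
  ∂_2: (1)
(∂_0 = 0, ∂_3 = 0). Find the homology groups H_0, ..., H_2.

H_0: b_0 = 7 − 0 − 5 = 2; torsion from ∂_1 factors > 1: none. So H_0 = Z^2.
H_1: b_1 = 7 − 5 − 1 = 1; torsion from ∂_2 factors > 1: none. So H_1 = Z.
H_2: b_2 = 1 − 1 − 0 = 0; torsion from ∂_3 factors > 1: none. So H_2 = 0.

H_0 = Z^2,  H_1 = Z,  H_2 = 0.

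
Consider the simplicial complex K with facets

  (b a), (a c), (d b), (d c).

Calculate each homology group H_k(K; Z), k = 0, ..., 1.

H_0 ≅ Z,  H_1 ≅ Z.

We work with the vertex ordering a < b < c < d. The simplices of K, each written with vertices in increasing order, are:

  0-simplices (4): a, b, c, d
  1-simplices (4): ab, ac, bd, cd

giving chain groups C_0 ≅ Z^4, C_1 ≅ Z^4.

∂_1: C_1 → C_0 is given by ∂[p,q] = [q] − [p]. For instance
  ∂ac = c − a.
As a 4×4 matrix over Z this has rank 3, with invariant factors (1,1,1).

From H_k ≅ ker(∂_k) / im(∂_{k+1}) we obtain:

  H_0: rank C_0 − rank ∂_1 = 4 − 3 = 1, and the invariant factors of ∂_1 are all 1, so H_0 ≅ Z.
  H_1: rank ker ∂_1 − rank ∂_2 = (4 − 3) − 0 = 1, and there is no ∂_2, so H_1 ≅ Z.

As a check, the Euler characteristic is 4 − 4 = 0, which agrees with 1 − 1 = 0.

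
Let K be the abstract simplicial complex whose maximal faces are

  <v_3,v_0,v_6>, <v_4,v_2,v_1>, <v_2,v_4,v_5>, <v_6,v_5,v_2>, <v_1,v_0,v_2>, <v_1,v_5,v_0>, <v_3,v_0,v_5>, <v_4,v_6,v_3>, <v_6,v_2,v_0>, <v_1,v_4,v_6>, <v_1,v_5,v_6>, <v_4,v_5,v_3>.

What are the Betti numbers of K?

We work with the vertex ordering v_0 < v_1 < v_2 < v_3 < v_4 < v_5 < v_6. The simplices of K, each written with vertices in increasing order, are:

  0-simplices (7): [v_0], [v_1], [v_2], [v_3], [v_4], [v_5], [v_6]
  1-simplices (18): (18 of them)
  2-simplices (12): (12 of them)

giving chain groups C_0 ≅ Z^7, C_1 ≅ Z^18, C_2 ≅ Z^12.

The boundary map ∂_1: C_1 → C_0 sends each edge [p,q] (with p < q) to q − p. For instance
  ∂[v_0,v_5] = [v_5] − [v_0].
This gives a 7×18 integer matrix of rank 6; reducing to Smith normal form yields diagonal entries (1,1,1,1,1,1).

The boundary map ∂_2: C_2 → C_1 sends each 2-simplex [p,q,r] to [q,r] − [p,r] + [p,q]. For instance
  ∂[v_2,v_4,v_5] = [v_4,v_5] − [v_2,v_5] + [v_2,v_4],
  ∂[v_1,v_4,v_6] = [v_4,v_6] − [v_1,v_6] + [v_1,v_4].
This gives a 18×12 integer matrix of rank 12; reducing to Smith normal form yields diagonal entries (1,1,1,1,1,1,1,1,1,1,1,2).

Reading off H_k = ker ∂_k / im ∂_{k+1}:

  H_0: rank C_0 − rank ∂_1 = 7 − 6 = 1, and the invariant factors of ∂_1 are all 1, so H_0 = Z.
  H_1: rank ker ∂_1 − rank ∂_2 = (18 − 6) − 12 = 0, and ∂_2 has invariant factor 2 > 1, so H_1 = Z/2.
  H_2: rank ker ∂_2 − rank ∂_3 = (12 − 12) − 0 = 0, and there is no ∂_3, so H_2 = 0.

(K is a triangulation of the real projective plane RP^2.)

Hence the Betti numbers are b_0 = 1, b_1 = 0, b_2 = 0.

b_0 = 1, b_1 = 0, b_2 = 0.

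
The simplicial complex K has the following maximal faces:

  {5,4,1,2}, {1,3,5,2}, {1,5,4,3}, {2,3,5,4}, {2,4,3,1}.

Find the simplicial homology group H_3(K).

Fix the vertex order 1 < 2 < 3 < 4 < 5 and write every simplex with vertices in increasing order. Then dim K = 3 and the simplices of K are:

  0-simplices (5): [1], [2], [3], [4], [5]
  1-simplices (10): [1,2], [1,3], [1,4], [1,5], [2,3], [2,4], [2,5], [3,4], [3,5], [4,5]
  2-simplices (10): [1,2,3], [1,2,4], [1,2,5], [1,3,4], [1,3,5], [1,4,5], [2,3,4], [2,3,5], [2,4,5], [3,4,5]
  3-simplices (5): [1,2,3,4], [1,2,3,5], [1,2,4,5], [1,3,4,5], [2,3,4,5]

giving chain groups C_0 ≅ Z^5, C_1 ≅ Z^10, C_2 ≅ Z^10, C_3 ≅ Z^5.

The boundary map ∂_1: C_1 → C_0 is given by ∂[p,q] = [q] − [p].
The 5×10 boundary matrix has rank 4 and Smith normal form diag(1,1,1,1).

Boundary ∂_2: C_2 → C_1 acts by ∂[p,q,r] = [q,r] − [p,r] + [p,q]. For instance
  ∂[1,2,5] = [2,5] − [1,5] + [1,2],
  ∂[3,4,5] = [4,5] − [3,5] + [3,4].
The resulting 10×10 matrix has rank 6, and its Smith normal form has invariant factors (1,1,1,1,1,1).

∂_3: C_3 → C_2 sends each 3-simplex σ to the alternating sum Σ_i (−1)^i (σ with its i-th vertex removed). For instance
  ∂[1,2,3,5] = [2,3,5] − [1,3,5] + [1,2,5] − [1,2,3],
  ∂[1,2,3,4] = [2,3,4] − [1,3,4] + [1,2,4] − [1,2,3].
The resulting 10×5 matrix has rank 4, and its Smith normal form has invariant factors (1,1,1,1).

Now H_k = ker ∂_k / im ∂_{k+1}, so:

  H_3: rank ker ∂_3 − rank ∂_4 = (5 − 4) − 0 = 1, and there is no ∂_4, so H_3 = Z.

H_3 ≅ Z.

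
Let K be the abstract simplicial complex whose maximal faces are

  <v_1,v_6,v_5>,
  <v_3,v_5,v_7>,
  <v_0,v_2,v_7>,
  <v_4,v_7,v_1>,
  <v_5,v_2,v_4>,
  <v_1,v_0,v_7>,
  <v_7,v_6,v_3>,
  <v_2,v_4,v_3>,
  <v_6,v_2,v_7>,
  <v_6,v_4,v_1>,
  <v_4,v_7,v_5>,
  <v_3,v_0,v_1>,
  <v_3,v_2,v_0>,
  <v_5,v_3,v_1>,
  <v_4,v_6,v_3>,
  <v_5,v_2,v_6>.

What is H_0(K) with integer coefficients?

H_0 = Z.

Order the vertices as v_0 < v_1 < v_2 < v_3 < v_4 < v_5 < v_6 < v_7. Listing each simplex with vertices in this order, K has dimension 2 with simplices:

  0-simplices (8): [v_0], [v_1], [v_2], [v_3], [v_4], [v_5], [v_6], [v_7]
  1-simplices (24): (24 of them)
  2-simplices (16): (16 of them)

Hence C_0 ≅ Z^8, C_1 ≅ Z^24, C_2 ≅ Z^16.

The boundary map ∂_1: C_1 → C_0 is given by ∂[p,q] = [q] − [p]. For instance
  ∂[v_3,v_6] = [v_6] − [v_3].
As a 8×24 matrix over Z this has rank 7, with invariant factors (1,1,1,1,1,1,1).

∂_2: C_2 → C_1 acts by ∂[p,q,r] = [q,r] − [p,r] + [p,q]. For instance
  ∂[v_1,v_4,v_7] = [v_4,v_7] − [v_1,v_7] + [v_1,v_4],
  ∂[v_3,v_4,v_6] = [v_4,v_6] − [v_3,v_6] + [v_3,v_4].
The 24×16 boundary matrix has rank 15 and Smith normal form diag(1,1,1,1,1,1,1,1,1,1,1,1,1,1,1).

From H_k ≅ ker(∂_k) / im(∂_{k+1}) we obtain:

  H_0: rank C_0 − rank ∂_1 = 8 − 7 = 1, and the invariant factors of ∂_1 are all 1, so H_0 = Z.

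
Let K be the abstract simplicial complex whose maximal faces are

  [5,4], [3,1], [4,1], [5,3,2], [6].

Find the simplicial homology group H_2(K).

Take the total order 1 < 2 < 3 < 4 < 5 < 6 on the vertex set. Then K (dimension 2) consists of the simplices:

  0-simplices (6): [1], [2], [3], [4], [5], [6]
  1-simplices (6): [1,3], [1,4], [2,3], [2,5], [3,5], [4,5]
  2-simplices (1): [2,3,5]

giving chain groups C_0 ≅ Z^6, C_1 ≅ Z^6, C_2 ≅ Z^1.

The boundary map ∂_1: C_1 → C_0 sends each edge [p,q] (with p < q) to q − p. For instance
  ∂[2,5] = [5] − [2].
As a 6×6 matrix over Z this has rank 4, with invariant factors (1,1,1,1).

The boundary map ∂_2: C_2 → C_1 maps a triangle to the signed sum of its edges. For instance
  ∂[2,3,5] = [3,5] − [2,5] + [2,3].
This gives a 6×1 integer matrix of rank 1; reducing to Smith normal form yields diagonal entries (1).

Now H_k = ker ∂_k / im ∂_{k+1}, so:

  H_2: rank ker ∂_2 − rank ∂_3 = (1 − 1) − 0 = 0, and there is no ∂_3, so H_2 = 0.

H_2 ≅ 0.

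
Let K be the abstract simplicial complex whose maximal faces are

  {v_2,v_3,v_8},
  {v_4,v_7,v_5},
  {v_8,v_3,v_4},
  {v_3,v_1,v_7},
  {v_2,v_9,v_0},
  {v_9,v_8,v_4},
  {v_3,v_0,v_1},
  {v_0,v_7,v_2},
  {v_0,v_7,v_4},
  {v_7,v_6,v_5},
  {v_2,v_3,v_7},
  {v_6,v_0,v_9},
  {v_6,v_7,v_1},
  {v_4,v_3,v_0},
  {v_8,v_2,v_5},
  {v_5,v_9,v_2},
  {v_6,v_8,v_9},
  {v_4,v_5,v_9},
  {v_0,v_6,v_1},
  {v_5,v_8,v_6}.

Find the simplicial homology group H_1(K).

H_1 ≅ Z ⊕ Z/2.

Fix the vertex order v_0 < v_1 < v_2 < v_3 < v_4 < v_5 < v_6 < v_7 < v_8 < v_9 and write every simplex with vertices in increasing order. Then dim K = 2 and the simplices of K are:

  0-simplices (10): [v_0], [v_1], [v_2], [v_3], [v_4], [v_5], [v_6], [v_7], [v_8], [v_9]
  1-simplices (30): (30 of them)
  2-simplices (20): (20 of them)

giving chain groups C_0 ≅ Z^10, C_1 ≅ Z^30, C_2 ≅ Z^20.

Boundary ∂_1: C_1 → C_0 maps an edge to its endpoints' difference, ∂[p,q] = q − p.
As a 10×30 matrix over Z this has rank 9, with invariant factors (1,1,1,1,1,1,1,1,1).

Boundary ∂_2: C_2 → C_1 acts by ∂[p,q,r] = [q,r] − [p,r] + [p,q]. For instance
  ∂[v_0,v_2,v_7] = [v_2,v_7] − [v_0,v_7] + [v_0,v_2],
  ∂[v_2,v_3,v_7] = [v_3,v_7] − [v_2,v_7] + [v_2,v_3].
This gives a 30×20 integer matrix of rank 20; reducing to Smith normal form yields diagonal entries (1,1,1,1,1,1,1,1,1,1,1,1,1,1,1,1,1,1,1,2).

Computing H_k = (kernel of ∂_k) / (image of ∂_{k+1}):

  H_1: rank ker ∂_1 − rank ∂_2 = (30 − 9) − 20 = 1, and ∂_2 has invariant factor 2 > 1, so H_1 ≅ Z ⊕ Z/2.

(K is a triangulation of the Klein bottle.)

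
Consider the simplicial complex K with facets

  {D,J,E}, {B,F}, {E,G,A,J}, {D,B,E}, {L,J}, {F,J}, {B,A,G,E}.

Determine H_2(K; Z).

H_2 ≅ 0.

We work with the vertex ordering A < B < D < E < F < G < J < L. The simplices of K, each written with vertices in increasing order, are:

  0-simplices (8): A, B, D, E, F, G, J, L
  1-simplices (15): AB, AE, AG, AJ, BD, BE, BF, BG, DE, DJ, EG, EJ, FJ, GJ, JL
  2-simplices (9): ABE, ABG, AEG, AEJ, AGJ, BDE, BEG, DEJ, EGJ
  3-simplices (2): ABEG, AEGJ

so the chain groups are C_0 ≅ Z^8, C_1 ≅ Z^15, C_2 ≅ Z^9, C_3 ≅ Z^2.

∂_1: C_1 → C_0 maps an edge to its endpoints' difference, ∂[p,q] = q − p.
The 8×15 boundary matrix has rank 7 and Smith normal form diag(1,1,1,1,1,1,1).

The boundary map ∂_2: C_2 → C_1 sends each 2-simplex [p,q,r] to [q,r] − [p,r] + [p,q]. For instance
  ∂ABG = BG − AG + AB,
  ∂AGJ = GJ − AJ + AG.
As a 15×9 matrix over Z this has rank 7, with invariant factors (1,1,1,1,1,1,1).

Boundary ∂_3: C_3 → C_2 sends each 3-simplex σ to the alternating sum Σ_i (−1)^i (σ with its i-th vertex removed). For instance
  ∂AEGJ = EGJ − AGJ + AEJ − AEG,
  ∂ABEG = BEG − AEG + ABG − ABE.
As a 9×2 matrix over Z this has rank 2, with invariant factors (1,1).

Reading off H_k = ker ∂_k / im ∂_{k+1}:

  H_2: rank ker ∂_2 − rank ∂_3 = (9 − 7) − 2 = 0, and the invariant factors of ∂_3 are all 1, so H_2 = 0.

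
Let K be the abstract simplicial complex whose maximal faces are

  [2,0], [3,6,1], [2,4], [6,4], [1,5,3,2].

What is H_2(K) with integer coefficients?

K has 7 vertices, 11 edges, 5 triangles, 1 3-simplex.
rank ∂_2 = 4, rank ∂_3 = 1 ⇒ b_2 = 5 − 4 − 1 = 0; all invariant factors of ∂_3 are 1 so no torsion. So H_2 ≅ 0.

H_2 ≅ 0.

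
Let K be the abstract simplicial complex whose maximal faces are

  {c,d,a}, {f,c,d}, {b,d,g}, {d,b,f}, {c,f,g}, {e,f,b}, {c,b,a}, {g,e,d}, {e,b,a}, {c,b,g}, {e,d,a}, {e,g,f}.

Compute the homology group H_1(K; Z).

H_1 ≅ Z/2Z.

Take the total order a < b < c < d < e < f < g on the vertex set. Then K (dimension 2) consists of the simplices:

  0-simplices (7): a, b, c, d, e, f, g
  1-simplices (18): ab, ac, ad, ae, bc, bd, be, bf, bg, cd, cf, cg, de, df, dg, ef, eg, fg
  2-simplices (12): abc, abe, acd, ade, bcg, bdf, bdg, bef, cdf, cfg, deg, efg

giving chain groups C_0 ≅ Z^7, C_1 ≅ Z^18, C_2 ≅ Z^12.

Boundary ∂_1: C_1 → C_0 is given by ∂[p,q] = [q] − [p]. For instance
  ∂ae = e − a.
The resulting 7×18 matrix has rank 6, and its Smith normal form has invariant factors (1,1,1,1,1,1).

The boundary map ∂_2: C_2 → C_1 maps a triangle to the signed sum of its edges. For instance
  ∂acd = cd − ad + ac,
  ∂bdf = df − bf + bd.
This gives a 18×12 integer matrix of rank 12; reducing to Smith normal form yields diagonal entries (1,1,1,1,1,1,1,1,1,1,1,2).

From H_k ≅ ker(∂_k) / im(∂_{k+1}) we obtain:

  H_1: rank ker ∂_1 − rank ∂_2 = (18 − 6) − 12 = 0, and ∂_2 has invariant factor 2 > 1, so H_1 = Z/2Z.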